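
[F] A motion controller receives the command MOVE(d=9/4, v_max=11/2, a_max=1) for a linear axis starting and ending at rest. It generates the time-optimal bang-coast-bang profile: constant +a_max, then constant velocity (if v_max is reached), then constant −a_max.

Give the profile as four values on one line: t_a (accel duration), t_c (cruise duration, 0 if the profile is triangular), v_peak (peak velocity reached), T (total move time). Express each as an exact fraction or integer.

vₘ²/aₘ = (11/2)²/1 = 121/4
9/4 < 121/4 ⇒ no cruise
v_peak = √(9/4·1) = √(9/4) = 3/2
t_a = (3/2)/1 = 3/2; t_c = 0
T = 2·3/2 = 3

t_a=3/2 t_c=0 v_peak=3/2 T=3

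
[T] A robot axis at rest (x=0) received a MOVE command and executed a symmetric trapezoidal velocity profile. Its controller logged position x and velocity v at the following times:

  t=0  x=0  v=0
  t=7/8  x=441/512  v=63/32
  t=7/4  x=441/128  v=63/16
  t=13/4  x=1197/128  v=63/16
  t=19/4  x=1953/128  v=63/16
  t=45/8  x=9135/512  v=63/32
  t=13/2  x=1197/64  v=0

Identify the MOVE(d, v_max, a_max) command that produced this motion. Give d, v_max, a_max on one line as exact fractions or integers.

d=1197/64 v_max=63/16 a_max=9/4

final state: t=13/2, x=1197/64, v=0 → d = 1197/64
a_max = (63/32−0)/(7/8−0) = 9/4
max v = 63/16 over t∈[7/4,19/4] → v_max = 63/16
check: 63/16·(7/4+3) = 1197/64 ✓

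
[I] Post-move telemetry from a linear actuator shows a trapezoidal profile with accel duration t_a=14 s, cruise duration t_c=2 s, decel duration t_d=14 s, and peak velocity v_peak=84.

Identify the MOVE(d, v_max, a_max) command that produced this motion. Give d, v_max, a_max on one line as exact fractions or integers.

d=1344 v_max=84 a_max=6

a_max = 84/14 = 6
d_a = ½·84·14 = 588; d_c = 84·2 = 168
d = 2·588 + 168 = 1344
t_c = 2 > 0 so v_max = 84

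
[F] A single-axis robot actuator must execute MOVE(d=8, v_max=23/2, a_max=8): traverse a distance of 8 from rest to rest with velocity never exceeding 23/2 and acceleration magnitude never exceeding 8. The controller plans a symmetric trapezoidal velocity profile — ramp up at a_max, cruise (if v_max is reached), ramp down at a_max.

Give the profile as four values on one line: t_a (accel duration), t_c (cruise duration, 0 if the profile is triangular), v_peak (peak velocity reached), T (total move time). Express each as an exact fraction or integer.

t_a=1 t_c=0 v_peak=8 T=2

v_max²/a_max = (23/2)²/8 = 529/32
8 < 529/32 → triangular
v_peak = √(8·8) = √64 = 8
t_a = 8/8 = 1; t_c = 0
T = 2·1 = 2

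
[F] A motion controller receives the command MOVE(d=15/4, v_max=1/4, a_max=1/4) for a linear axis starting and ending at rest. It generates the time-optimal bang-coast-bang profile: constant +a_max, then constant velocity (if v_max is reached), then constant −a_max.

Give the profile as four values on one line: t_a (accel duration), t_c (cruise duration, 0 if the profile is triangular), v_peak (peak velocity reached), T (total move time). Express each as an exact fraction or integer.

t_a=1 t_c=14 v_peak=1/4 T=16

v_max²/a_max = (1/4)²/(1/4) = 1/4
15/4 ≥ 1/4 so v_max reached
t_a = (1/4)/(1/4) = 1; v_peak = 1/4
d_cruise = 15/4 − 1/4 = 7/2; t_c = (7/2)/(1/4) = 14
T = 2·1 + 14 = 16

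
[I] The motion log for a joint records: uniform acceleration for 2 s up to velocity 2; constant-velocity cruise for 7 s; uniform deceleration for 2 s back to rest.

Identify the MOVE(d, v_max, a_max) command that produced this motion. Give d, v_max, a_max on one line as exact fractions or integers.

d=18 v_max=2 a_max=1

a_max = 2/2 = 1
d_a = ½·2·2 = 2; d_c = 2·7 = 14
d = 2·2 + 14 = 18
t_c = 7 > 0 so v_max = 2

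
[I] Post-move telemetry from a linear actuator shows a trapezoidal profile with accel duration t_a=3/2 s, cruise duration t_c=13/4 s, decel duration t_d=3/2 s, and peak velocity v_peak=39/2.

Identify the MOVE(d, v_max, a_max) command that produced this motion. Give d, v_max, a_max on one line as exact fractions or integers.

d=741/8 v_max=39/2 a_max=13

a_max = (39/2)/(3/2) = 13
d_a = ½·39/2·3/2 = 117/8; d_c = 39/2·13/4 = 507/8
d = 2·117/8 + 507/8 = 741/8
t_c = 13/4 > 0 → v_max = v_peak = 39/2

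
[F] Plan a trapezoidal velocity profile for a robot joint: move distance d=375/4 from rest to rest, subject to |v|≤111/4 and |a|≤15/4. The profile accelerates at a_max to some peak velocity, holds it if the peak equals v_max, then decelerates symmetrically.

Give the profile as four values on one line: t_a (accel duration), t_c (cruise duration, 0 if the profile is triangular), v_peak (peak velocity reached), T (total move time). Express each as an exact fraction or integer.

(v_max)²/a_max = (111/4)²/(15/4) = 4107/20
375/4 < 4107/20 so t_c = 0
v_peak = √(375/4·15/4) = √(5625/16) = 75/4
t_a = (75/4)/(15/4) = 5; t_c = 0
T = 2·5 = 10

t_a=5 t_c=0 v_peak=75/4 T=10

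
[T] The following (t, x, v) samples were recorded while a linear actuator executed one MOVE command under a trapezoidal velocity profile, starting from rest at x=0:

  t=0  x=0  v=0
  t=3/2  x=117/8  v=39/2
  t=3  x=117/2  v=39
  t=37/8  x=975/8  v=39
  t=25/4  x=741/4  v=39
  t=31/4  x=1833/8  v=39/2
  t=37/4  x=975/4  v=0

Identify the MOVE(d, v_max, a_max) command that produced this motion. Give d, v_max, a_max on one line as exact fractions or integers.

d=975/4 v_max=39 a_max=13

final state: t=37/4, x=975/4, v=0 → d = 975/4
a_max = (39/2−0)/(3/2−0) = 13
max v = 39 over t∈[3,25/4] → v_max = 39
check: 39·(3+13/4) = 975/4 ✓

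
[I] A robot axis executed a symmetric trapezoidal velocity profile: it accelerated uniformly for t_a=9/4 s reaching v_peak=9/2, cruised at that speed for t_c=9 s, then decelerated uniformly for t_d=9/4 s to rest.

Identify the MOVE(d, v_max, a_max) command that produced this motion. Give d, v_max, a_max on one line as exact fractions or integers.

a_max = (9/2)/(9/4) = 2
d_a = ½·9/2·9/4 = 81/16; d_c = 9/2·9 = 81/2
d = 2·81/16 + 81/2 = 405/8
t_c = 9 > 0 ⇒ limit active, v_max = 9/2

d=405/8 v_max=9/2 a_max=2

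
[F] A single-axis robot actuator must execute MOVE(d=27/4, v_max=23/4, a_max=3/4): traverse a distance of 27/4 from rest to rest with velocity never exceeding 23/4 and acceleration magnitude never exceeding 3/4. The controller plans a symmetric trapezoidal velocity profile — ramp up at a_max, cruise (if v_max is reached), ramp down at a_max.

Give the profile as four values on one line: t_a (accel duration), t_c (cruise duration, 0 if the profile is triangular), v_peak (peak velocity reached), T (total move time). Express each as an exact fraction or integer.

t_a=3 t_c=0 v_peak=9/4 T=6

v_max²/a_max = (23/4)²/(3/4) = 529/12
27/4 < 529/12 ⇒ no cruise
v_peak = √(27/4·3/4) = √(81/16) = 9/4
t_a = (9/4)/(3/4) = 3; t_c = 0
T = 2·3 = 6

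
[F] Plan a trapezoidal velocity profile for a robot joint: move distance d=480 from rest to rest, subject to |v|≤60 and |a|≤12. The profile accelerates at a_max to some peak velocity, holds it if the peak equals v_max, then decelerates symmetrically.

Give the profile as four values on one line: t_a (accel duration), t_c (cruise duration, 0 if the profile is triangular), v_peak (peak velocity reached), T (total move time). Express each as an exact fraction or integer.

t_a=5 t_c=3 v_peak=60 T=13

(v_max)²/a_max = 60²/12 = 300
480 ≥ 300 ⇒ cruise phase
t_a = 60/12 = 5; v_peak = 60
d_cruise = 480 − 300 = 180; t_c = 180/60 = 3
T = 2·5 + 3 = 13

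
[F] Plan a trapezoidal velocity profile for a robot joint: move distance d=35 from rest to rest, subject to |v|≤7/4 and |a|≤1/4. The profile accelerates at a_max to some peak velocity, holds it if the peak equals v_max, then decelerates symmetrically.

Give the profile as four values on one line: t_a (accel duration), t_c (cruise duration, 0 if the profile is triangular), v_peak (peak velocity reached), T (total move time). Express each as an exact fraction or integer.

v_max²/a_max = (7/4)²/(1/4) = 49/4
35 ≥ 49/4 ⇒ cruise phase
t_a = (7/4)/(1/4) = 7; v_peak = 7/4
d_cruise = 35 − 49/4 = 91/4; t_c = (91/4)/(7/4) = 13
T = 2·7 + 13 = 27

t_a=7 t_c=13 v_peak=7/4 T=27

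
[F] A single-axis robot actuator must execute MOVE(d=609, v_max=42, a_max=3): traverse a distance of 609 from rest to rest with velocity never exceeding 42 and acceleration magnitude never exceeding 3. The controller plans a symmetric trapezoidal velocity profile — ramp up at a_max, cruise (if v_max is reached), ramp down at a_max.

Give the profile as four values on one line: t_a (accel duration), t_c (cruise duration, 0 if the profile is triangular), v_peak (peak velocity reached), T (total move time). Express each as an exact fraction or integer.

(v_max)²/a_max = 42²/3 = 588
609 ≥ 588 so v_max reached
t_a = 42/3 = 14; v_peak = 42
d_cruise = 609 − 588 = 21; t_c = 21/42 = 1/2
T = 2·14 + 1/2 = 57/2

t_a=14 t_c=1/2 v_peak=42 T=57/2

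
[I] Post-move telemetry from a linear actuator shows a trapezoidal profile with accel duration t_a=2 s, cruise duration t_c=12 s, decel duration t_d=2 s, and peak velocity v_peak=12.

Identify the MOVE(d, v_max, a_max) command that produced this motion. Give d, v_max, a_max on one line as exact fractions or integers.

d=168 v_max=12 a_max=6

a_max = 12/2 = 6
d_a = ½·12·2 = 12; d_c = 12·12 = 144
d = 2·12 + 144 = 168
t_c = 12 > 0 → v_max = v_peak = 12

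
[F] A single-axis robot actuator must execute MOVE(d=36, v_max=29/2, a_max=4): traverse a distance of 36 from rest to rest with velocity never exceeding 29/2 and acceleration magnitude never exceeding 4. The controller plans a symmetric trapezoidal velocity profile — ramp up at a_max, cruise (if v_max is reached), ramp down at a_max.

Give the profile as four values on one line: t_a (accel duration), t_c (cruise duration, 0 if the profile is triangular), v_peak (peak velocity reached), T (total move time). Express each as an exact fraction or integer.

t_a=3 t_c=0 v_peak=12 T=6

v_max²/a_max = (29/2)²/4 = 841/16
36 < 841/16 → triangular
v_peak = √(36·4) = √144 = 12
t_a = 12/4 = 3; t_c = 0
T = 2·3 = 6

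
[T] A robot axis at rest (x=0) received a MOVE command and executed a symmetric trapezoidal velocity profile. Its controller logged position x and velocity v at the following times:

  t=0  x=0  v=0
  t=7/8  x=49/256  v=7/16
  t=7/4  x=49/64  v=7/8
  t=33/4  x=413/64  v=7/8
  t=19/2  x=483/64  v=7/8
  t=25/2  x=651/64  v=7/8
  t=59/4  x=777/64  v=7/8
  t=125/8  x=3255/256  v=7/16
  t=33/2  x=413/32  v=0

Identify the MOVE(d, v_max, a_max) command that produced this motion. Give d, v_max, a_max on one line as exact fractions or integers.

final state: t=33/2, x=413/32, v=0 → d = 413/32
a_max = (7/16−0)/(7/8−0) = 1/2
max v = 7/8 over t∈[7/4,59/4] → v_max = 7/8
check: 7/8·(7/4+13) = 413/32 ✓

d=413/32 v_max=7/8 a_max=1/2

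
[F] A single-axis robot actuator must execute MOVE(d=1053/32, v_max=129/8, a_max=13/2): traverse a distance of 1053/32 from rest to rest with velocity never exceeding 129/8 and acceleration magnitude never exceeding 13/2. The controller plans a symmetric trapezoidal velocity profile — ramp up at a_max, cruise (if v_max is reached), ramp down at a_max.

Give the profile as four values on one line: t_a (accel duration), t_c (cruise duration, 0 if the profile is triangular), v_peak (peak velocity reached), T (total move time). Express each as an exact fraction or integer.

t_a=9/4 t_c=0 v_peak=117/8 T=9/2

(v_max)²/a_max = (129/8)²/(13/2) = 16641/416
1053/32 < 16641/416 ⇒ no cruise
v_peak = √(1053/32·13/2) = √(13689/64) = 117/8
t_a = (117/8)/(13/2) = 9/4; t_c = 0
T = 2·9/4 = 9/2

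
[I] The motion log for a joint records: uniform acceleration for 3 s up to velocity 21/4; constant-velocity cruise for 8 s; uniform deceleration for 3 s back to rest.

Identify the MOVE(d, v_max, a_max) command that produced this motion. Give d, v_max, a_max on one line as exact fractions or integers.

d=231/4 v_max=21/4 a_max=7/4

a_max = (21/4)/3 = 7/4
d_a = ½·21/4·3 = 63/8; d_c = 21/4·8 = 42
d = 2·63/8 + 42 = 231/4
t_c = 8 > 0 ⇒ limit active, v_max = 21/4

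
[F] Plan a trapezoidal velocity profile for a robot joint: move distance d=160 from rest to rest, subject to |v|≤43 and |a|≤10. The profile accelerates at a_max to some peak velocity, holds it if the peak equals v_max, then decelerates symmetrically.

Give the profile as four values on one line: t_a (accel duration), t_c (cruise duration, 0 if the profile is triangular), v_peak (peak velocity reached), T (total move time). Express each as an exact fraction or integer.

(v_max)²/a_max = 43²/10 = 1849/10
160 < 1849/10 ⇒ no cruise
v_peak = √(160·10) = √1600 = 40
t_a = 40/10 = 4; t_c = 0
T = 2·4 = 8

t_a=4 t_c=0 v_peak=40 T=8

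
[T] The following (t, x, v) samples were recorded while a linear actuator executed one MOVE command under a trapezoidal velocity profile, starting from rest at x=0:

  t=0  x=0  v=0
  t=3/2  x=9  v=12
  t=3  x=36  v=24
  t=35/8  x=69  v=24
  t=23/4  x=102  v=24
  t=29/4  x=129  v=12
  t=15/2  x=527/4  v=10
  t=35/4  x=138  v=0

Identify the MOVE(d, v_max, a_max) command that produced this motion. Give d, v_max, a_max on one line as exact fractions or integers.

final state: t=35/4, x=138, v=0 → d = 138
a_max = (12−0)/(3/2−0) = 8
max v = 24 over t∈[3,23/4] → v_max = 24
check: 24·(3+11/4) = 138 ✓

d=138 v_max=24 a_max=8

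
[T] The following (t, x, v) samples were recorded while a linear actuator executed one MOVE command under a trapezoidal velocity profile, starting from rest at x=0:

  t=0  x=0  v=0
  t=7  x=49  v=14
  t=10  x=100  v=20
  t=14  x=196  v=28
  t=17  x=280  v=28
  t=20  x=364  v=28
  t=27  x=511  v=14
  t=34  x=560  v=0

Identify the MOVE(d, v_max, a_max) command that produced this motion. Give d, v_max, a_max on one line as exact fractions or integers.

final state: t=34, x=560, v=0 → d = 560
a_max = (14−0)/(7−0) = 2
max v = 28 over t∈[14,20] → v_max = 28
check: 28·(14+6) = 560 ✓

d=560 v_max=28 a_max=2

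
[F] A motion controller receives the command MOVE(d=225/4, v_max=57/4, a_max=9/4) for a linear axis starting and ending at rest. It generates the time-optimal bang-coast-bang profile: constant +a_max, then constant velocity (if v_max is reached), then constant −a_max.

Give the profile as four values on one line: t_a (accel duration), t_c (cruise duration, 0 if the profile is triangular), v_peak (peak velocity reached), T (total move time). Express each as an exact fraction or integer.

t_a=5 t_c=0 v_peak=45/4 T=10

v_max²/a_max = (57/4)²/(9/4) = 361/4
225/4 < 361/4 ⇒ no cruise
v_peak = √(225/4·9/4) = √(2025/16) = 45/4
t_a = (45/4)/(9/4) = 5; t_c = 0
T = 2·5 = 10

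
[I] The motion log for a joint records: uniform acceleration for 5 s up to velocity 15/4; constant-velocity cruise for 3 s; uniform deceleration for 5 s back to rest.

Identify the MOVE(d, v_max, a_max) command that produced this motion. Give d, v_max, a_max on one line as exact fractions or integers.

a_max = (15/4)/5 = 3/4
d_a = ½·15/4·5 = 75/8; d_c = 15/4·3 = 45/4
d = 2·75/8 + 45/4 = 30
t_c = 3 > 0 so v_max = 15/4

d=30 v_max=15/4 a_max=3/4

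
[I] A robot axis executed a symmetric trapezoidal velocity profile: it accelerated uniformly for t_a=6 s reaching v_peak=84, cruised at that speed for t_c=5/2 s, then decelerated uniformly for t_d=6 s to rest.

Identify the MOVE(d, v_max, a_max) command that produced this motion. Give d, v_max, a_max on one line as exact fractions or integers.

d=714 v_max=84 a_max=14

a_max = 84/6 = 14
d_a = ½·84·6 = 252; d_c = 84·5/2 = 210
d = 2·252 + 210 = 714
t_c = 5/2 > 0 so v_max = 84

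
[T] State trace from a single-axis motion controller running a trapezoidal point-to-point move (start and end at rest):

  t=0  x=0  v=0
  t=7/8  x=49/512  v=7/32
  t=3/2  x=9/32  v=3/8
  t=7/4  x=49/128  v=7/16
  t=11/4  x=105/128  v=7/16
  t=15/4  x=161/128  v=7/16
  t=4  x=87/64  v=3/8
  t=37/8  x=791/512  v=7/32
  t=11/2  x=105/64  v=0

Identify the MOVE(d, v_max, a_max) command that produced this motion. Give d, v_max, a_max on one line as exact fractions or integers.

d=105/64 v_max=7/16 a_max=1/4

final state: t=11/2, x=105/64, v=0 → d = 105/64
a_max = (7/32−0)/(7/8−0) = 1/4
max v = 7/16 over t∈[7/4,15/4] → v_max = 7/16
check: 7/16·(7/4+2) = 105/64 ✓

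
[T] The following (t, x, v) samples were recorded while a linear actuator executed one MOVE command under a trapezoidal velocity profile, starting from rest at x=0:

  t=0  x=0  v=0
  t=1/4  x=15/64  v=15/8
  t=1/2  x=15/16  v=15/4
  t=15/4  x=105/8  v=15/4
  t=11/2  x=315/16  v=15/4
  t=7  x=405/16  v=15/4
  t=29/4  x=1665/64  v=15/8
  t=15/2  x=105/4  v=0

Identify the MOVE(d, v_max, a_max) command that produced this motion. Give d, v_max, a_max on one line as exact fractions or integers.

d=105/4 v_max=15/4 a_max=15/2

final state: t=15/2, x=105/4, v=0 → d = 105/4
a_max = (15/8−0)/(1/4−0) = 15/2
max v = 15/4 over t∈[1/2,7] → v_max = 15/4
check: 15/4·(1/2+13/2) = 105/4 ✓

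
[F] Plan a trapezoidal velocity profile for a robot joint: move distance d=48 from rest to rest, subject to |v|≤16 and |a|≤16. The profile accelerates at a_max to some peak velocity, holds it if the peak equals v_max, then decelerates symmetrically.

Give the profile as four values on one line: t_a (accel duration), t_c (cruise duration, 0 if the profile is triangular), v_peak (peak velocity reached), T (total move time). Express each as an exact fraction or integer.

vₘ²/aₘ = 16²/16 = 16
48 ≥ 16 → trapezoidal
t_a = 16/16 = 1; v_peak = 16
d_cruise = 48 − 16 = 32; t_c = 32/16 = 2
T = 2·1 + 2 = 4

t_a=1 t_c=2 v_peak=16 T=4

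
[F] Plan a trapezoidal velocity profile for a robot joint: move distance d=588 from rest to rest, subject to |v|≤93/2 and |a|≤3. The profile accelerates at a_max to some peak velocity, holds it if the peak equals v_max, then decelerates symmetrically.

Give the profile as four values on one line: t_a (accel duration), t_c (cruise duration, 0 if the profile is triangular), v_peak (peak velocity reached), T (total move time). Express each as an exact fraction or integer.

t_a=14 t_c=0 v_peak=42 T=28

vₘ²/aₘ = (93/2)²/3 = 2883/4
588 < 2883/4 → triangular
v_peak = √(588·3) = √1764 = 42
t_a = 42/3 = 14; t_c = 0
T = 2·14 = 28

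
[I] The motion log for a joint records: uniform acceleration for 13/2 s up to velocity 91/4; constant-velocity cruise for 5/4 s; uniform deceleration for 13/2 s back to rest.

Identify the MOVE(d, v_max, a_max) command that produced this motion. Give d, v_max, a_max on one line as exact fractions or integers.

a_max = (91/4)/(13/2) = 7/2
d_a = ½·91/4·13/2 = 1183/16; d_c = 91/4·5/4 = 455/16
d = 2·1183/16 + 455/16 = 2821/16
t_c = 5/4 > 0 ⇒ limit active, v_max = 91/4

d=2821/16 v_max=91/4 a_max=7/2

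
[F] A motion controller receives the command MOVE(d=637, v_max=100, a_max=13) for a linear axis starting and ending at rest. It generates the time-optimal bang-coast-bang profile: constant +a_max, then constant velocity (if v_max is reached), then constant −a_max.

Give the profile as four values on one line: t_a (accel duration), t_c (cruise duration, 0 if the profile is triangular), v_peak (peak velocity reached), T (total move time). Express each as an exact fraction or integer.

t_a=7 t_c=0 v_peak=91 T=14

v_max²/a_max = 100²/13 = 10000/13
637 < 10000/13 → triangular
v_peak = √(637·13) = √8281 = 91
t_a = 91/13 = 7; t_c = 0
T = 2·7 = 14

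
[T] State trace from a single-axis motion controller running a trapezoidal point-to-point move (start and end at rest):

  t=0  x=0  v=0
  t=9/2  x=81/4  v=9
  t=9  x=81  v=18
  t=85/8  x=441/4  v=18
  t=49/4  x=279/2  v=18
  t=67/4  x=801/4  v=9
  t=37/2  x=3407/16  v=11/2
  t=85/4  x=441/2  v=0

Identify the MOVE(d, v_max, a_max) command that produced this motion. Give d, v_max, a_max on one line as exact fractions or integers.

d=441/2 v_max=18 a_max=2

final state: t=85/4, x=441/2, v=0 → d = 441/2
a_max = (9−0)/(9/2−0) = 2
max v = 18 over t∈[9,49/4] → v_max = 18
check: 18·(9+13/4) = 441/2 ✓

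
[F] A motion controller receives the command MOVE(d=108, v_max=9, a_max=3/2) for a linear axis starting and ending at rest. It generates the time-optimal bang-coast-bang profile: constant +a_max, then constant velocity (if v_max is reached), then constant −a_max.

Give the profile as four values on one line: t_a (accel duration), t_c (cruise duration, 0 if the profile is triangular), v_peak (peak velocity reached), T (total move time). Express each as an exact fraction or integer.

vₘ²/aₘ = 9²/(3/2) = 54
108 ≥ 54 ⇒ cruise phase
t_a = 9/(3/2) = 6; v_peak = 9
d_cruise = 108 − 54 = 54; t_c = 54/9 = 6
T = 2·6 + 6 = 18

t_a=6 t_c=6 v_peak=9 T=18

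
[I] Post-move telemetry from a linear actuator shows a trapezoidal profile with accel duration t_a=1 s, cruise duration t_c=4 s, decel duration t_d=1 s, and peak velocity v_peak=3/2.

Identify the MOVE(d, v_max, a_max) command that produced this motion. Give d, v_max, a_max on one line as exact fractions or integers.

a_max = (3/2)/1 = 3/2
d_a = ½·3/2·1 = 3/4; d_c = 3/2·4 = 6
d = 2·3/4 + 6 = 15/2
t_c = 4 > 0 ⇒ limit active, v_max = 3/2

d=15/2 v_max=3/2 a_max=3/2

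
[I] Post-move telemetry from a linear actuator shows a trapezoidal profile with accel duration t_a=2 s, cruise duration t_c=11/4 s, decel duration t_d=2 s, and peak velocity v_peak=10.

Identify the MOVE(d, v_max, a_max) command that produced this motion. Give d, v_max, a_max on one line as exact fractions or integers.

a_max = 10/2 = 5
d_a = ½·10·2 = 10; d_c = 10·11/4 = 55/2
d = 2·10 + 55/2 = 95/2
t_c = 11/4 > 0 ⇒ limit active, v_max = 10

d=95/2 v_max=10 a_max=5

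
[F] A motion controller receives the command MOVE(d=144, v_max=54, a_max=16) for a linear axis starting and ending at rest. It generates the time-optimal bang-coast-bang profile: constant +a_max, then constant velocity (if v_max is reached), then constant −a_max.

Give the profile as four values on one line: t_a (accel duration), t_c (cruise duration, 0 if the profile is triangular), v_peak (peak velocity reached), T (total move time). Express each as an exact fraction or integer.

v_max²/a_max = 54²/16 = 729/4
144 < 729/4 → triangular
v_peak = √(144·16) = √2304 = 48
t_a = 48/16 = 3; t_c = 0
T = 2·3 = 6

t_a=3 t_c=0 v_peak=48 T=6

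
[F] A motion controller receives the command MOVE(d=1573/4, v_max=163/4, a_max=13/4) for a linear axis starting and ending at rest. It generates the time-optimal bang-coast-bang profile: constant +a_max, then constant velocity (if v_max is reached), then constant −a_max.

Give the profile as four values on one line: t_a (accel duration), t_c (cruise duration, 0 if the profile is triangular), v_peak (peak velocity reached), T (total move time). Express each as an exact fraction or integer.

vₘ²/aₘ = (163/4)²/(13/4) = 26569/52
1573/4 < 26569/52 so t_c = 0
v_peak = √(1573/4·13/4) = √(20449/16) = 143/4
t_a = (143/4)/(13/4) = 11; t_c = 0
T = 2·11 = 22

t_a=11 t_c=0 v_peak=143/4 T=22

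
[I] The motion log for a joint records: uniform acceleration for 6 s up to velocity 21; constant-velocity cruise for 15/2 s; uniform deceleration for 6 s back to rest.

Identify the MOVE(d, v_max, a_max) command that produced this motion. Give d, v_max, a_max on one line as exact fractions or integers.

a_max = 21/6 = 7/2
d_a = ½·21·6 = 63; d_c = 21·15/2 = 315/2
d = 2·63 + 315/2 = 567/2
t_c = 15/2 > 0 ⇒ limit active, v_max = 21

d=567/2 v_max=21 a_max=7/2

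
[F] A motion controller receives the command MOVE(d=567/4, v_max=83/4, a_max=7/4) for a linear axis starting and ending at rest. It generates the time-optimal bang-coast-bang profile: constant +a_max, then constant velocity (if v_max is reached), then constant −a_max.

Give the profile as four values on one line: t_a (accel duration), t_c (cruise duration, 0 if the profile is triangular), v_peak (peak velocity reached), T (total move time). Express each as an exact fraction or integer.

t_a=9 t_c=0 v_peak=63/4 T=18

v_max²/a_max = (83/4)²/(7/4) = 6889/28
567/4 < 6889/28 → triangular
v_peak = √(567/4·7/4) = √(3969/16) = 63/4
t_a = (63/4)/(7/4) = 9; t_c = 0
T = 2·9 = 18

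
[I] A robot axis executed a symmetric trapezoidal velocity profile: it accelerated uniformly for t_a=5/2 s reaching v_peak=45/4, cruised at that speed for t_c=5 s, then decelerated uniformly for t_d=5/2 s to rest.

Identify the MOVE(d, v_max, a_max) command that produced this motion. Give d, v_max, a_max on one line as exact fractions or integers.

a_max = (45/4)/(5/2) = 9/2
d_a = ½·45/4·5/2 = 225/16; d_c = 45/4·5 = 225/4
d = 2·225/16 + 225/4 = 675/8
t_c = 5 > 0 → v_max = v_peak = 45/4

d=675/8 v_max=45/4 a_max=9/2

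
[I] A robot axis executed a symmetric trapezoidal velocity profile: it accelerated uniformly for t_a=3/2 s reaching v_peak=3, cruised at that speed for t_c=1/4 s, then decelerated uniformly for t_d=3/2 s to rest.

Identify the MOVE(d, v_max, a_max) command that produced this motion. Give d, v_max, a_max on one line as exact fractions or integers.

a_max = 3/(3/2) = 2
d_a = ½·3·3/2 = 9/4; d_c = 3·1/4 = 3/4
d = 2·9/4 + 3/4 = 21/4
t_c = 1/4 > 0 → v_max = v_peak = 3

d=21/4 v_max=3 a_max=2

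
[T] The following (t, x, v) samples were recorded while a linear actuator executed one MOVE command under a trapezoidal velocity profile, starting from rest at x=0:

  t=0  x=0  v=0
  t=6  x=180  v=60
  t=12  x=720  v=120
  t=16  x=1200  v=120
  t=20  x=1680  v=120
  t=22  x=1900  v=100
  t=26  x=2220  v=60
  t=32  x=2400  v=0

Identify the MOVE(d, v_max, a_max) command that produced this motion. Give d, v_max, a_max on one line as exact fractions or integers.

final state: t=32, x=2400, v=0 → d = 2400
a_max = (60−0)/(6−0) = 10
max v = 120 over t∈[12,20] → v_max = 120
check: 120·(12+8) = 2400 ✓

d=2400 v_max=120 a_max=10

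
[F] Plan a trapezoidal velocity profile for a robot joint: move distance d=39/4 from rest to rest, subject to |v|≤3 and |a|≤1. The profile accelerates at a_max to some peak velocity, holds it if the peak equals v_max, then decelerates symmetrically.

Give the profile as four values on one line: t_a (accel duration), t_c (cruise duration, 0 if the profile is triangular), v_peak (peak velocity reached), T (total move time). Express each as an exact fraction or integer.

(v_max)²/a_max = 3²/1 = 9
39/4 ≥ 9 so v_max reached
t_a = 3/1 = 3; v_peak = 3
d_cruise = 39/4 − 9 = 3/4; t_c = (3/4)/3 = 1/4
T = 2·3 + 1/4 = 25/4

t_a=3 t_c=1/4 v_peak=3 T=25/4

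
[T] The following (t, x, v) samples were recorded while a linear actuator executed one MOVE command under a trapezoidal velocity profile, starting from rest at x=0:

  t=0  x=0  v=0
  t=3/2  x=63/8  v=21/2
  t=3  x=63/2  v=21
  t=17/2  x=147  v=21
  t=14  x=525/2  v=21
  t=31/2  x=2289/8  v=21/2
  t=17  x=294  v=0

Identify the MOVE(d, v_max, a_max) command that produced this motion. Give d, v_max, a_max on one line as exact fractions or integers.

final state: t=17, x=294, v=0 → d = 294
a_max = (21/2−0)/(3/2−0) = 7
max v = 21 over t∈[3,14] → v_max = 21
check: 21·(3+11) = 294 ✓

d=294 v_max=21 a_max=7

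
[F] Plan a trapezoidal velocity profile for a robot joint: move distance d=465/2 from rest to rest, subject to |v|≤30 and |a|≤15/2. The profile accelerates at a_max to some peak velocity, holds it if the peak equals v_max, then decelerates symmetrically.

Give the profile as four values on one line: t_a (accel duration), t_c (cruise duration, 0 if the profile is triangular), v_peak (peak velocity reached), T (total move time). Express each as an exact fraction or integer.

vₘ²/aₘ = 30²/(15/2) = 120
465/2 ≥ 120 so v_max reached
t_a = 30/(15/2) = 4; v_peak = 30
d_cruise = 465/2 − 120 = 225/2; t_c = (225/2)/30 = 15/4
T = 2·4 + 15/4 = 47/4

t_a=4 t_c=15/4 v_peak=30 T=47/4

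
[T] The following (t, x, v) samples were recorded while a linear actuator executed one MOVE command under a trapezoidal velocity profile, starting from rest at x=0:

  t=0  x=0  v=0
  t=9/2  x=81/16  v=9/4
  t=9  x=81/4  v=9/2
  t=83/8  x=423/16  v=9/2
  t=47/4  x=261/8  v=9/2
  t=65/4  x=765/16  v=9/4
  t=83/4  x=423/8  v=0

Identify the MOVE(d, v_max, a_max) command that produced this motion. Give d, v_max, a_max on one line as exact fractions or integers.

d=423/8 v_max=9/2 a_max=1/2

final state: t=83/4, x=423/8, v=0 → d = 423/8
a_max = (9/4−0)/(9/2−0) = 1/2
max v = 9/2 over t∈[9,47/4] → v_max = 9/2
check: 9/2·(9+11/4) = 423/8 ✓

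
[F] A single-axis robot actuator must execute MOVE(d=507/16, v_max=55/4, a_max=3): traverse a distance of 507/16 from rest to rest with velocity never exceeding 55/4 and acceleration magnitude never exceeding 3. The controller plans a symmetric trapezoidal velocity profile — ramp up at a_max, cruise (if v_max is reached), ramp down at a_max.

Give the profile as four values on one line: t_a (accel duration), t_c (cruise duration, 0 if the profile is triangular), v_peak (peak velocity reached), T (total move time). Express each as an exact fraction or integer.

(v_max)²/a_max = (55/4)²/3 = 3025/48
507/16 < 3025/48 → triangular
v_peak = √(507/16·3) = √(1521/16) = 39/4
t_a = (39/4)/3 = 13/4; t_c = 0
T = 2·13/4 = 13/2

t_a=13/4 t_c=0 v_peak=39/4 T=13/2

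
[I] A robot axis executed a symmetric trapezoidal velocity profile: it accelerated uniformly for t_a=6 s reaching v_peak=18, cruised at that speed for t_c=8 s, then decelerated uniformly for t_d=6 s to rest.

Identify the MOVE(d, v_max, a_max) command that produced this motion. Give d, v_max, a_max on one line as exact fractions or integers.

d=252 v_max=18 a_max=3

a_max = 18/6 = 3
d_a = ½·18·6 = 54; d_c = 18·8 = 144
d = 2·54 + 144 = 252
t_c = 8 > 0 ⇒ limit active, v_max = 18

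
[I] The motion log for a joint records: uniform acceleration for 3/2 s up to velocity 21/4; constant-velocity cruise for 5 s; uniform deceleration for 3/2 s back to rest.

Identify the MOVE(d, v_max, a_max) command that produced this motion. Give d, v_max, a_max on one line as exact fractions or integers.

a_max = (21/4)/(3/2) = 7/2
d_a = ½·21/4·3/2 = 63/16; d_c = 21/4·5 = 105/4
d = 2·63/16 + 105/4 = 273/8
t_c = 5 > 0 → v_max = v_peak = 21/4

d=273/8 v_max=21/4 a_max=7/2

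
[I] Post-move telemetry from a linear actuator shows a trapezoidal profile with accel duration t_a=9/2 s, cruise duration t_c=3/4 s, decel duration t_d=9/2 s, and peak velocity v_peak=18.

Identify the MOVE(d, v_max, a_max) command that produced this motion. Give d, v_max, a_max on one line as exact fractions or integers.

d=189/2 v_max=18 a_max=4

a_max = 18/(9/2) = 4
d_a = ½·18·9/2 = 81/2; d_c = 18·3/4 = 27/2
d = 2·81/2 + 27/2 = 189/2
t_c = 3/4 > 0 ⇒ limit active, v_max = 18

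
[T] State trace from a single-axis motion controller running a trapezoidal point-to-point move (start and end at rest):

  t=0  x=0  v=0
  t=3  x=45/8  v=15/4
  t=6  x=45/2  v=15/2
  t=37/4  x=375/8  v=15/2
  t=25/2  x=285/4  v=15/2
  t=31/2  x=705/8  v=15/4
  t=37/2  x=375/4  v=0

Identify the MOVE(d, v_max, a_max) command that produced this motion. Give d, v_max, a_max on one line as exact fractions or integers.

d=375/4 v_max=15/2 a_max=5/4

final state: t=37/2, x=375/4, v=0 → d = 375/4
a_max = (15/4−0)/(3−0) = 5/4
max v = 15/2 over t∈[6,25/2] → v_max = 15/2
check: 15/2·(6+13/2) = 375/4 ✓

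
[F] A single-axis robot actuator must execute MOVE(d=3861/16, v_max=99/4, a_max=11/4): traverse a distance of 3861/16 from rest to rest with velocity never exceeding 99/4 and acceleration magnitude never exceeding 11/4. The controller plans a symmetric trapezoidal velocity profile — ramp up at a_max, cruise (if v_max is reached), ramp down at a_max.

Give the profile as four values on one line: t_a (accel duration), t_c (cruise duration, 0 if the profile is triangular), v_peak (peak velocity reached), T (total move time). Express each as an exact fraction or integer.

v_max²/a_max = (99/4)²/(11/4) = 891/4
3861/16 ≥ 891/4 → trapezoidal
t_a = (99/4)/(11/4) = 9; v_peak = 99/4
d_cruise = 3861/16 − 891/4 = 297/16; t_c = (297/16)/(99/4) = 3/4
T = 2·9 + 3/4 = 75/4

t_a=9 t_c=3/4 v_peak=99/4 T=75/4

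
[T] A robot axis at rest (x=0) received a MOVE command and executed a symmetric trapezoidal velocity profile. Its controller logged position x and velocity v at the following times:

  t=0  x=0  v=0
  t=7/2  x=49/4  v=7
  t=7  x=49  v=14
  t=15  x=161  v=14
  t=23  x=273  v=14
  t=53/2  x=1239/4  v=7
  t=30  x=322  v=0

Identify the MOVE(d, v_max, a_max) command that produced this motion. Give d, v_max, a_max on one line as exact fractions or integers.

d=322 v_max=14 a_max=2

final state: t=30, x=322, v=0 → d = 322
a_max = (7−0)/(7/2−0) = 2
max v = 14 over t∈[7,23] → v_max = 14
check: 14·(7+16) = 322 ✓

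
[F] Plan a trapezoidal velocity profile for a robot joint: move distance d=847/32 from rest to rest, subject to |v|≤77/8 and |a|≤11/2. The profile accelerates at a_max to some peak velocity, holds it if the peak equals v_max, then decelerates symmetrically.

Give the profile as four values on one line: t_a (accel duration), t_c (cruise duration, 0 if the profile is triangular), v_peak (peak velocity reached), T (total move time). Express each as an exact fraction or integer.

t_a=7/4 t_c=1 v_peak=77/8 T=9/2

(v_max)²/a_max = (77/8)²/(11/2) = 539/32
847/32 ≥ 539/32 ⇒ cruise phase
t_a = (77/8)/(11/2) = 7/4; v_peak = 77/8
d_cruise = 847/32 − 539/32 = 77/8; t_c = (77/8)/(77/8) = 1
T = 2·7/4 + 1 = 9/2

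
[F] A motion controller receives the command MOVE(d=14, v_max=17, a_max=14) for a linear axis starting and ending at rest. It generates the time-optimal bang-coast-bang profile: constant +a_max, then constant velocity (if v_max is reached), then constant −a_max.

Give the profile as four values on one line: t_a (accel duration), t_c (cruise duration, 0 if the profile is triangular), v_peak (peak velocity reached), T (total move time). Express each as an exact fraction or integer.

(v_max)²/a_max = 17²/14 = 289/14
14 < 289/14 → triangular
v_peak = √(14·14) = √196 = 14
t_a = 14/14 = 1; t_c = 0
T = 2·1 = 2

t_a=1 t_c=0 v_peak=14 T=2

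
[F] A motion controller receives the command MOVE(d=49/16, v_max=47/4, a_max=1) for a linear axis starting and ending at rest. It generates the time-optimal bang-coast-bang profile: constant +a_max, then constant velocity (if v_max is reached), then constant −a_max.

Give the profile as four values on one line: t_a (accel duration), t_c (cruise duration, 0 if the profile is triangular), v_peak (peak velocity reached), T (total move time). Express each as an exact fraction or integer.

v_max²/a_max = (47/4)²/1 = 2209/16
49/16 < 2209/16 → triangular
v_peak = √(49/16·1) = √(49/16) = 7/4
t_a = (7/4)/1 = 7/4; t_c = 0
T = 2·7/4 = 7/2

t_a=7/4 t_c=0 v_peak=7/4 T=7/2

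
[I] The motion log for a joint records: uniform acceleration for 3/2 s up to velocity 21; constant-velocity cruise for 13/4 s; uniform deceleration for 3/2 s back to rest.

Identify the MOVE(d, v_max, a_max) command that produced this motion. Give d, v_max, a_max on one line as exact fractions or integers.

a_max = 21/(3/2) = 14
d_a = ½·21·3/2 = 63/4; d_c = 21·13/4 = 273/4
d = 2·63/4 + 273/4 = 399/4
t_c = 13/4 > 0 so v_max = 21

d=399/4 v_max=21 a_max=14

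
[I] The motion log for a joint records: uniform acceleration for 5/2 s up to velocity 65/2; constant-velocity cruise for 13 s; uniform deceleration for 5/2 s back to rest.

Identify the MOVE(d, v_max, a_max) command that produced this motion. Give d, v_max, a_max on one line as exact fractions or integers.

d=2015/4 v_max=65/2 a_max=13

a_max = (65/2)/(5/2) = 13
d_a = ½·65/2·5/2 = 325/8; d_c = 65/2·13 = 845/2
d = 2·325/8 + 845/2 = 2015/4
t_c = 13 > 0 → v_max = v_peak = 65/2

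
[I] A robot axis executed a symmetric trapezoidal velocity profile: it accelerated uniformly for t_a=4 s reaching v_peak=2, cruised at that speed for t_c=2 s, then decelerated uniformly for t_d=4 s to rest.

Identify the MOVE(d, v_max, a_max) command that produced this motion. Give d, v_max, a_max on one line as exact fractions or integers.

a_max = 2/4 = 1/2
d_a = ½·2·4 = 4; d_c = 2·2 = 4
d = 2·4 + 4 = 12
t_c = 2 > 0 ⇒ limit active, v_max = 2

d=12 v_max=2 a_max=1/2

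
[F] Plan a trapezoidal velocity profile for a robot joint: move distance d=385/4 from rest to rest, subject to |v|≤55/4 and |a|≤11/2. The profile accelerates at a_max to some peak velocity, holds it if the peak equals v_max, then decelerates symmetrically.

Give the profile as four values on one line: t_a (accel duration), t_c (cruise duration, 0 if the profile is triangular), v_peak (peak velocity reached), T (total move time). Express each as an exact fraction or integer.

t_a=5/2 t_c=9/2 v_peak=55/4 T=19/2

vₘ²/aₘ = (55/4)²/(11/2) = 275/8
385/4 ≥ 275/8 → trapezoidal
t_a = (55/4)/(11/2) = 5/2; v_peak = 55/4
d_cruise = 385/4 − 275/8 = 495/8; t_c = (495/8)/(55/4) = 9/2
T = 2·5/2 + 9/2 = 19/2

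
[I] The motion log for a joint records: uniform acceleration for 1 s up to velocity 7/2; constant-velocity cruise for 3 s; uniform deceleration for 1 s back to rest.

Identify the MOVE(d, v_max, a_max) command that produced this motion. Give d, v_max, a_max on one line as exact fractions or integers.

a_max = (7/2)/1 = 7/2
d_a = ½·7/2·1 = 7/4; d_c = 7/2·3 = 21/2
d = 2·7/4 + 21/2 = 14
t_c = 3 > 0 → v_max = v_peak = 7/2

d=14 v_max=7/2 a_max=7/2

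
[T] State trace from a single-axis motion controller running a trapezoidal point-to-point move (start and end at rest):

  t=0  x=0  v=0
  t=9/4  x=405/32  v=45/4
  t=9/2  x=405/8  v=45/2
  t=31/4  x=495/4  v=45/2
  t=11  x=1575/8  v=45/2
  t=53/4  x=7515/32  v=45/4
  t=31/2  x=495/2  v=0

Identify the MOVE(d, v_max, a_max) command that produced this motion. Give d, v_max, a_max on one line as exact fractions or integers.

d=495/2 v_max=45/2 a_max=5

final state: t=31/2, x=495/2, v=0 → d = 495/2
a_max = (45/4−0)/(9/4−0) = 5
max v = 45/2 over t∈[9/2,11] → v_max = 45/2
check: 45/2·(9/2+13/2) = 495/2 ✓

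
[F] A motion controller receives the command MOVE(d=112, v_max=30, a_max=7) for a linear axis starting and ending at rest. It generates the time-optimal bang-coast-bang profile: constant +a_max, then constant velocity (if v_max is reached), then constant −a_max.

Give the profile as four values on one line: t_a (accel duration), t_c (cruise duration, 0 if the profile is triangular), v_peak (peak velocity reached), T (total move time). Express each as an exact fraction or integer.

t_a=4 t_c=0 v_peak=28 T=8

v_max²/a_max = 30²/7 = 900/7
112 < 900/7 so t_c = 0
v_peak = √(112·7) = √784 = 28
t_a = 28/7 = 4; t_c = 0
T = 2·4 = 8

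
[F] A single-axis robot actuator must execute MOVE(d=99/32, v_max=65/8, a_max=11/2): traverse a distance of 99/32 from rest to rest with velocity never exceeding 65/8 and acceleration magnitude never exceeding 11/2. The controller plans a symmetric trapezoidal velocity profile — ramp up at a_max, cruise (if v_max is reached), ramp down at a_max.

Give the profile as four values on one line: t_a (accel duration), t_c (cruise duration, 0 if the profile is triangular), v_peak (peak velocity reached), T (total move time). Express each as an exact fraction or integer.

t_a=3/4 t_c=0 v_peak=33/8 T=3/2

(v_max)²/a_max = (65/8)²/(11/2) = 4225/352
99/32 < 4225/352 ⇒ no cruise
v_peak = √(99/32·11/2) = √(1089/64) = 33/8
t_a = (33/8)/(11/2) = 3/4; t_c = 0
T = 2·3/4 = 3/2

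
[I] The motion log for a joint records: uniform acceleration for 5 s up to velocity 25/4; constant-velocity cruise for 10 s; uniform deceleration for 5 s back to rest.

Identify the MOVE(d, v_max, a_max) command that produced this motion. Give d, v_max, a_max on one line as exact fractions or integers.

a_max = (25/4)/5 = 5/4
d_a = ½·25/4·5 = 125/8; d_c = 25/4·10 = 125/2
d = 2·125/8 + 125/2 = 375/4
t_c = 10 > 0 → v_max = v_peak = 25/4

d=375/4 v_max=25/4 a_max=5/4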